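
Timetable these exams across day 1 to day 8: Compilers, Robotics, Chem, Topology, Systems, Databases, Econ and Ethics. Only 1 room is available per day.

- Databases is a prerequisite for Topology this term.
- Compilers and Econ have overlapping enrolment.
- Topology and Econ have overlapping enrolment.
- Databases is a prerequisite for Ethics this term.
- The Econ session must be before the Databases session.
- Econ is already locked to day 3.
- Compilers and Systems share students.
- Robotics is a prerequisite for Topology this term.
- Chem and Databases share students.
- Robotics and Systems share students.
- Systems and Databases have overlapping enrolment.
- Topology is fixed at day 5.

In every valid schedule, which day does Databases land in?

day 4

Econ is fixed at day 3 and must come before Databases, so Databases is at least day 4.
Topology is fixed at day 5 and must come after Databases, so Databases is at most day 4.
So Databases must be day 4.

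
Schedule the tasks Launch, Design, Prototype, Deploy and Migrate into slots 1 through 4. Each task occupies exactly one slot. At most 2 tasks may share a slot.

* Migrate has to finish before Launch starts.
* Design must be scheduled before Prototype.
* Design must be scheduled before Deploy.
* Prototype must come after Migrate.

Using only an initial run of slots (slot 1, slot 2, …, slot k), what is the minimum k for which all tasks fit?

The precedence chain requires at least 2 distinct slots.
With at most 2 per slot and 5 tasks, at least 3 slots are needed.
3 works (last occupied slot: 3): for example Deploy -> 3, Migrate -> 1, Design -> 1, Prototype -> 2, Launch -> 2.

3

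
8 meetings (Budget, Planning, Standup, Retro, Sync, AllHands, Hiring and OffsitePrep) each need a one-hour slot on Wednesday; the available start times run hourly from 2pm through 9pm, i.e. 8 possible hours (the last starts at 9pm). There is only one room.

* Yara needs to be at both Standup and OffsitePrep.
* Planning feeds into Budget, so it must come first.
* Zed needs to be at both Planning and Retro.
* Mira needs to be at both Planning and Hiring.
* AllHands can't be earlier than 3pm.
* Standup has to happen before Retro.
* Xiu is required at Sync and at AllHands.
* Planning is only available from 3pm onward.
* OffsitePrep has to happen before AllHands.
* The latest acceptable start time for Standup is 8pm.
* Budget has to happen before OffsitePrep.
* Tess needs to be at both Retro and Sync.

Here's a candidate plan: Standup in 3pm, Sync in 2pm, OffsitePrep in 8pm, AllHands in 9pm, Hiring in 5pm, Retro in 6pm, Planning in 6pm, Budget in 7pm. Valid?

No — it violates: Zed needs to be at both Planning and Retro

Zed needs to be at both Planning and Retro — violated.
Tess needs to be at both Retro and Sync — holds.
Budget has to happen before OffsitePrep — holds.
Xiu is required at Sync and at AllHands — holds.
Yara needs to be at both Standup and OffsitePrep — holds.
Planning is only available from 3pm onward — holds.
AllHands can't be earlier than 3pm — holds.
Planning feeds into Budget, so it must come first — holds.
Standup has to happen before Retro — holds.
There is only one room — violated.
Mira needs to be at both Planning and Hiring — holds.
The latest acceptable start time for Standup is 8pm — holds.
OffsitePrep has to happen before AllHands — holds.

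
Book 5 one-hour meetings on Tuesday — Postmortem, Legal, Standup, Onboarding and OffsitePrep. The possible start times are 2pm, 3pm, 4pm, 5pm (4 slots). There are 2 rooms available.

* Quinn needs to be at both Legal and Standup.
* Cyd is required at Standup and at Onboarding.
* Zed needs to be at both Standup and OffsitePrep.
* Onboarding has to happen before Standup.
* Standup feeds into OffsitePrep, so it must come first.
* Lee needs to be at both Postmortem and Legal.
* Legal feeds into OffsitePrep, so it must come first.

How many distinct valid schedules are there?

21

Splitting on Postmortem: it can be 2pm (3), 3pm (5), 4pm (6), 5pm (7). Listing each branch's schedules as (Legal, Standup, Onboarding, OffsitePrep):
Postmortem=2pm: (3pm,4pm,2pm,5pm) (3pm,4pm,3pm,5pm) (4pm,3pm,2pm,5pm) — 3.
Postmortem=3pm: (2pm,3pm,2pm,4pm) (2pm,3pm,2pm,5pm) (2pm,4pm,2pm,5pm) (2pm,4pm,3pm,5pm) (4pm,3pm,2pm,5pm) — 5.
Postmortem=4pm: (2pm,3pm,2pm,4pm) (2pm,3pm,2pm,5pm) (2pm,4pm,2pm,5pm) (2pm,4pm,3pm,5pm) (3pm,4pm,2pm,5pm) (3pm,4pm,3pm,5pm) — 6.
Postmortem=5pm: (2pm,3pm,2pm,4pm) (2pm,3pm,2pm,5pm) (2pm,4pm,2pm,5pm) (2pm,4pm,3pm,5pm) (3pm,4pm,2pm,5pm) (3pm,4pm,3pm,5pm) (4pm,3pm,2pm,5pm) — 7.
Summing: 3 + 5 + 6 + 7 = 21.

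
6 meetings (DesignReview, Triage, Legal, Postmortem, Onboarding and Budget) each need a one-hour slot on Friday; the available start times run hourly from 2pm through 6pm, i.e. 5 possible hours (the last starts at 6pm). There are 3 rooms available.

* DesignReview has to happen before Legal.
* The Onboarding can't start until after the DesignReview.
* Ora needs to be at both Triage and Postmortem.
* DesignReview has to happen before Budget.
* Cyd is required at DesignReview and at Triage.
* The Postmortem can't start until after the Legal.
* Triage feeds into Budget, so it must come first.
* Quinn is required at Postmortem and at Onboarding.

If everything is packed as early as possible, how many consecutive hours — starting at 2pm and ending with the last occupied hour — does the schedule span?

The precedence chain requires at least 3 distinct hours.
With at most 3 per hour and 6 meetings, at least 2 hours are needed.
3 works (last occupied hour: 4pm): for example Legal -> 3pm, Postmortem -> 4pm, DesignReview -> 2pm, Onboarding -> 3pm, Budget -> 4pm, Triage -> 3pm.

3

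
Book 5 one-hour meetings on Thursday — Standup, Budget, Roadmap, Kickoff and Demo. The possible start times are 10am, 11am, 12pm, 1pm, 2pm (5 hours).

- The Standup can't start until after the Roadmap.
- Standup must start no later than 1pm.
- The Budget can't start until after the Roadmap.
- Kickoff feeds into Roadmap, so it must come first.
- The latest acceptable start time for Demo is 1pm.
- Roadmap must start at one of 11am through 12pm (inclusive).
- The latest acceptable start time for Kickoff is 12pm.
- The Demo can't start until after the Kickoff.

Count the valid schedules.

28

Splitting on Standup: it can be 12pm (9), 1pm (19). Listing each branch's schedules as (Budget, Roadmap, Kickoff, Demo):
Standup=12pm: (12pm,11am,10am,11am) (12pm,11am,10am,12pm) (12pm,11am,10am,1pm) (1pm,11am,10am,11am) (1pm,11am,10am,12pm) (1pm,11am,10am,1pm) (2pm,11am,10am,11am) (2pm,11am,10am,12pm) (2pm,11am,10am,1pm) — 9.
Standup=1pm: (12pm,11am,10am,11am) (12pm,11am,10am,12pm) (12pm,11am,10am,1pm) (1pm,11am,10am,11am) (1pm,11am,10am,12pm) (1pm,11am,10am,1pm) (1pm,12pm,10am,11am) (1pm,12pm,10am,12pm) (1pm,12pm,10am,1pm) (1pm,12pm,11am,12pm) (1pm,12pm,11am,1pm) (2pm,11am,10am,11am) (2pm,11am,10am,12pm) (2pm,11am,10am,1pm) (2pm,12pm,10am,11am) (2pm,12pm,10am,12pm) (2pm,12pm,10am,1pm) (2pm,12pm,11am,12pm) (2pm,12pm,11am,1pm) — 19.
Summing: 9 + 19 = 28.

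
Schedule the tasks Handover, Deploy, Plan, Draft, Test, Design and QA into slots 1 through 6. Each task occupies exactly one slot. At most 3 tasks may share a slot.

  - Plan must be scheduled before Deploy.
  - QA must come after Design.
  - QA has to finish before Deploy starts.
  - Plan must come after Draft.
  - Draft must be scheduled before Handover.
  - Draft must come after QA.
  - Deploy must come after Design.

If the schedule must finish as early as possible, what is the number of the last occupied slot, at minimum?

The precedence chain requires at least 5 distinct slots.
With at most 3 per slot and 7 tasks, at least 3 slots are needed.
5 works (last occupied slot: 5): for example Test in 1; Plan in 4; Deploy in 5; Draft in 3; QA in 2; Handover in 4; Design in 1.

slot 5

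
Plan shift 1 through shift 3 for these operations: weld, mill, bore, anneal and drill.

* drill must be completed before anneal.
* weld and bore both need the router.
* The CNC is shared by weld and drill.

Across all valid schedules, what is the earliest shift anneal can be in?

Precedence pushes anneal to at least shift 2.
anneal at shift 2 is achievable: mill in shift 1, drill in shift 1, weld in shift 2, bore in shift 1, anneal in shift 2.

shift 2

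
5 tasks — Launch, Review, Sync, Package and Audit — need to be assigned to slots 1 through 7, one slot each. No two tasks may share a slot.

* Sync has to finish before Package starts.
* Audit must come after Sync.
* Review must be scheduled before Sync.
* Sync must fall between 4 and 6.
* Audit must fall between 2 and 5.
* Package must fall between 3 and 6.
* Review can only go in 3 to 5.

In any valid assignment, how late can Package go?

6

Package is available from 3; precedence pushes Package to at least 5; Package's own window allows nothing later than 6.
Package at 6 is achievable: Launch in 1, Review in 3, Package in 6, Sync in 4, Audit in 5.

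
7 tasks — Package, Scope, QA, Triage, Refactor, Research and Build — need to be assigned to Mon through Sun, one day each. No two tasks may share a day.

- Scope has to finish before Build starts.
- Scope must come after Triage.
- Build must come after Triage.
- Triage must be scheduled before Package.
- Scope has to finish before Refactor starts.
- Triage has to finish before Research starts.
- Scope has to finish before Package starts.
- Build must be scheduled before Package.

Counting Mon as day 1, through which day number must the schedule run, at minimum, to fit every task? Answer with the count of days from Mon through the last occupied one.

7 days

The precedence chain requires at least 4 distinct days.
With at most 1 per day and 7 tasks, at least 7 days are needed.
7 works (last occupied day: Sun): for example Refactor=Fri, Build=Wed, Scope=Tue, Triage=Mon, Package=Thu, Research=Sat, QA=Sun.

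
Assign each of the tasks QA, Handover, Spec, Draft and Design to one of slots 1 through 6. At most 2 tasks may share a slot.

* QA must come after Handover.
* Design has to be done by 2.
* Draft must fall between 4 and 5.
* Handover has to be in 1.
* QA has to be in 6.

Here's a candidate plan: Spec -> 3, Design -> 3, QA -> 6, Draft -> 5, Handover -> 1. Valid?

No. Design has to be done by 2 is not satisfied.

At most 2 tasks may share a slot — holds.
Design has to be done by 2 — violated.
Handover has to be in 1 — holds.
Draft must fall between 4 and 5 — holds.
QA must come after Handover — holds.
QA has to be in 6 — holds.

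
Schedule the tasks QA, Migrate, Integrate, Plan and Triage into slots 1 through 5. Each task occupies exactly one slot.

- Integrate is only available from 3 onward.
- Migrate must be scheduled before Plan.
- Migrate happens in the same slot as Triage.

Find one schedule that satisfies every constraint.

Integrate -> 3, QA -> 1, Plan -> 2, Migrate -> 1, Triage -> 1

Checking: Migrate(1) before Plan(2); Migrate = Triage = 1; Integrate=3 in [3,5].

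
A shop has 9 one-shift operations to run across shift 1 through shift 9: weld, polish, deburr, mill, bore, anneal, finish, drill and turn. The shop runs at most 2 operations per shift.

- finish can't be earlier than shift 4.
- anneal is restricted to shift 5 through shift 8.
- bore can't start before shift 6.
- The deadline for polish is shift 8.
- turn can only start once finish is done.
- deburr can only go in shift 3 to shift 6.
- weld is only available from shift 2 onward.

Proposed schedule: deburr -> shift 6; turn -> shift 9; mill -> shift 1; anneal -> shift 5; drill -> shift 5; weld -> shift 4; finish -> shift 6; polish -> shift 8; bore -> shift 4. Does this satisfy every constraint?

Invalid. bore can't start before shift 6.

weld is only available from shift 2 onward — holds.
finish can't be earlier than shift 4 — holds.
The shop runs at most 2 operations per shift — holds.
bore can't start before shift 6 — violated.
The deadline for polish is shift 8 — holds.
anneal is restricted to shift 5 through shift 8 — holds.
turn can only start once finish is done — holds.
deburr can only go in shift 3 to shift 6 — holds.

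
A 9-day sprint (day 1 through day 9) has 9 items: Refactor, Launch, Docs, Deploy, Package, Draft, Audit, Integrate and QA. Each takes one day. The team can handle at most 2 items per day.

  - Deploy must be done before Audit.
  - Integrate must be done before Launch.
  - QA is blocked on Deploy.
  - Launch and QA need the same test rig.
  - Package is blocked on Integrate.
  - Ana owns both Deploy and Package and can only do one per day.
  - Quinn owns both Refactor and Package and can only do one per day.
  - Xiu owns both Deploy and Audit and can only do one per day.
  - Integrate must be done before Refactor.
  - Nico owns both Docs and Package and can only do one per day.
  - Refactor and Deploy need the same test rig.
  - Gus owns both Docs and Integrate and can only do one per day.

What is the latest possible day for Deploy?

day 8

Downstream work caps Deploy at day 8.
Deploy at day 8 is achievable: QA -> day 9; Launch -> day 2; Refactor -> day 2; Audit -> day 9; Package -> day 3; Integrate -> day 1; Draft -> day 1; Docs -> day 4; Deploy -> day 8.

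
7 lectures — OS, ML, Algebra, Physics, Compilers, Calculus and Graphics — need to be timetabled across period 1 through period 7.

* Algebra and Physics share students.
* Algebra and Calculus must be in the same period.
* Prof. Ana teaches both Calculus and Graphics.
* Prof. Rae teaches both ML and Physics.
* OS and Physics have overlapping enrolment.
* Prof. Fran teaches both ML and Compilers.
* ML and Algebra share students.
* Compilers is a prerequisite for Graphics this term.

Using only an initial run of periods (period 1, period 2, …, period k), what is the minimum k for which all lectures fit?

The precedence chain requires at least 2 distinct periods.
Could 2 periods be enough, i.e. nothing placed later than period 2? No: Graphics must come after Compilers (at period 1 or later) → {period 2}; Compilers must come before Graphics (at period 2 or earlier) → {period 1}; ML can't share with Compilers (period 1) → {period 2}; Algebra can't share with ML (period 2) → {period 1}; Physics can't share with Algebra (period 1) → {period 2}; Physics can't share with ML (period 2) → nothing is left.
So 2 periods is not enough.
3 works (last occupied period: period 3): for example OS=period 1; Algebra=period 1; Graphics=period 2; Compilers=period 1; Physics=period 3; Calculus=period 1; ML=period 2.

3 periods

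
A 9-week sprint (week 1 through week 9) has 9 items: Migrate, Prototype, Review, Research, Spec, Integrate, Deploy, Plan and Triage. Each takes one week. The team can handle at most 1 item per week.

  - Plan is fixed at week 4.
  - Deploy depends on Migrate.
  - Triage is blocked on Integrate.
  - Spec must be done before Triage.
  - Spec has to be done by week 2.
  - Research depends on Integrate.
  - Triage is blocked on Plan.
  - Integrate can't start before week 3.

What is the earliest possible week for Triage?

Precedence pushes Triage to at least week 5.
Triage at week 5 is achievable: Deploy -> week 7; Triage -> week 5; Research -> week 6; Plan -> week 4; Migrate -> week 2; Prototype -> week 8; Integrate -> week 3; Review -> week 9; Spec -> week 1.

week 5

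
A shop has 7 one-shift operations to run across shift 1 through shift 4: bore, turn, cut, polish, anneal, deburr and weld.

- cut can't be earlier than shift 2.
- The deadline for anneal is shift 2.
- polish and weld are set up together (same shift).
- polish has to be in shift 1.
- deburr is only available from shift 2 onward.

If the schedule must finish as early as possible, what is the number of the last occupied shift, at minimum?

shift 2

cut can't be placed before shift 2, so the schedule must run through at least shift 2.
2 works (last occupied shift: shift 2): for example cut=shift 2; weld=shift 1; polish=shift 1; anneal=shift 1; turn=shift 1; deburr=shift 2; bore=shift 1.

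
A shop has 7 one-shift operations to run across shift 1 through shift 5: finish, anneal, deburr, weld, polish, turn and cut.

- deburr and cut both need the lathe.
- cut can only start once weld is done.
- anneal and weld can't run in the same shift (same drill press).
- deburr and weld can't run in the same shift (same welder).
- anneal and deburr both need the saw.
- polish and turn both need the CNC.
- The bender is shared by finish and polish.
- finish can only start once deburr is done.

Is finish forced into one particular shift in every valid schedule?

finish can be shift 2 (e.g. deburr in shift 1; cut in shift 3; anneal in shift 3; polish in shift 1; weld in shift 2; finish in shift 2; turn in shift 2) or shift 3 (e.g. anneal in shift 3; deburr in shift 1; finish in shift 3; polish in shift 1; turn in shift 2; weld in shift 2; cut in shift 3).

No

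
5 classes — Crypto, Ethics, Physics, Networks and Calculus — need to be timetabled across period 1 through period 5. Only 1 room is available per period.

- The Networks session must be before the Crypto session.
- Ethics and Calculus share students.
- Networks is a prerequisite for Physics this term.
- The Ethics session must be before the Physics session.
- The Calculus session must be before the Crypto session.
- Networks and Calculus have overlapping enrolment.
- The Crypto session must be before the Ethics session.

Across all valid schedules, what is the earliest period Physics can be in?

Precedence pushes Physics to at least period 4.
Physics at period 5 is achievable: Calculus -> period 2; Physics -> period 5; Crypto -> period 3; Networks -> period 1; Ethics -> period 4.
Nothing earlier works — the conflict and capacity constraints rule out every period before period 5.

period 5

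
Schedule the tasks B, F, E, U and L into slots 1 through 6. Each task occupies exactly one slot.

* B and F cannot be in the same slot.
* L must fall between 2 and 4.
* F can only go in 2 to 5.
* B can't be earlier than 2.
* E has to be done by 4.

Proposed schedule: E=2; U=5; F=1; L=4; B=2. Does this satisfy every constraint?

Invalid. F can only go in 2 to 5.

L must fall between 2 and 4 — holds.
E has to be done by 4 — holds.
B and F cannot be in the same slot — holds.
F can only go in 2 to 5 — violated.
B can't be earlier than 2 — holds.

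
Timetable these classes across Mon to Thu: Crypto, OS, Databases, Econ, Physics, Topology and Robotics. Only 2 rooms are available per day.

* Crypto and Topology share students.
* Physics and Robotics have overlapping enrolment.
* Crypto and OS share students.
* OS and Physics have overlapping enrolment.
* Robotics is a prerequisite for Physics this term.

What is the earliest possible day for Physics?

Tue

Precedence pushes Physics to at least Tue.
Physics at Tue is achievable: Physics in Tue; Databases in Tue; Robotics in Mon; OS in Wed; Topology in Thu; Crypto in Mon; Econ in Wed.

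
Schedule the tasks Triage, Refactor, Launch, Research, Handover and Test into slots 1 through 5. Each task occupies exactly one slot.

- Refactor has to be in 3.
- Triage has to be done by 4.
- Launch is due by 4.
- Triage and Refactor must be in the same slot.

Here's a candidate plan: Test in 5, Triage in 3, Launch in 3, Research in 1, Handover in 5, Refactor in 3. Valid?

Yes

Launch is due by 4 — holds.
Triage has to be done by 4 — holds.
Refactor has to be in 3 — holds.
Triage and Refactor must be in the same slot — holds.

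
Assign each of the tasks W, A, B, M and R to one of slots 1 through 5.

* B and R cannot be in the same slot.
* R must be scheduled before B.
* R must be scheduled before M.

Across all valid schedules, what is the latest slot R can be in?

4

Downstream work caps R at 4.
R at 4 is achievable: B=5; M=5; R=4; W=1; A=1.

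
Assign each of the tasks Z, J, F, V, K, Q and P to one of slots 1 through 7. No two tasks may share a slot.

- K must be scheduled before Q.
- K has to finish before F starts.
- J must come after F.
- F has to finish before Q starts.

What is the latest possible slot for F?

Precedence pushes F to at least 2; downstream work caps F at 6.
F at 5 is achievable: J -> 7; Q -> 6; V -> 3; K -> 1; F -> 5; P -> 4; Z -> 2.
Nothing later works — the capacity limit rule out every slot after 5.

5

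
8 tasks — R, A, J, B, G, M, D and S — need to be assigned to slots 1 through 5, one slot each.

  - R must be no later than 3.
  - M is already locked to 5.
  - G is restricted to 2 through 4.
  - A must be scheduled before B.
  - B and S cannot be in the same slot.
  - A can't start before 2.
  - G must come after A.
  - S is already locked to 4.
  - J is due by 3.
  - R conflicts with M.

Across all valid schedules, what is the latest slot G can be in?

4

G is available from 2; precedence pushes G to at least 3; G's own window allows nothing later than 4.
G at 4 is achievable: S in 4, B in 3, D in 1, J in 1, M in 5, A in 2, G in 4, R in 1.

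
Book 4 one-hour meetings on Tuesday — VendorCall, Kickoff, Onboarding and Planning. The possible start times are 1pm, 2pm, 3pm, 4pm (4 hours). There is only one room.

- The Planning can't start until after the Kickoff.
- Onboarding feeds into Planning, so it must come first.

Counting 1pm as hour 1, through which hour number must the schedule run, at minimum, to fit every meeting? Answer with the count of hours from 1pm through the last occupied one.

4 hours

The precedence chain requires at least 2 distinct hours.
With at most 1 per hour and 4 meetings, at least 4 hours are needed.
4 works (last occupied hour: 4pm): for example Planning=3pm, Onboarding=2pm, Kickoff=1pm, VendorCall=4pm.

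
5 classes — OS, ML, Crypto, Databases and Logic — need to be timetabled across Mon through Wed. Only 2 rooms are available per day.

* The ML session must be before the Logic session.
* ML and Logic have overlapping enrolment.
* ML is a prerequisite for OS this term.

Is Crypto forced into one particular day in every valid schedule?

Crypto can be Mon (e.g. Crypto in Mon, ML in Mon, Logic in Tue, Databases in Wed, OS in Tue) or Tue (e.g. Logic=Wed; OS=Tue; Databases=Mon; Crypto=Tue; ML=Mon).

No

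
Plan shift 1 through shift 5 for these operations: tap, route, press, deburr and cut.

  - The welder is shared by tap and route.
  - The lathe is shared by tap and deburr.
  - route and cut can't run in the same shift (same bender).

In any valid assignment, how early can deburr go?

shift 1

deburr at shift 1 is achievable: tap=shift 2, cut=shift 2, press=shift 1, route=shift 1, deburr=shift 1.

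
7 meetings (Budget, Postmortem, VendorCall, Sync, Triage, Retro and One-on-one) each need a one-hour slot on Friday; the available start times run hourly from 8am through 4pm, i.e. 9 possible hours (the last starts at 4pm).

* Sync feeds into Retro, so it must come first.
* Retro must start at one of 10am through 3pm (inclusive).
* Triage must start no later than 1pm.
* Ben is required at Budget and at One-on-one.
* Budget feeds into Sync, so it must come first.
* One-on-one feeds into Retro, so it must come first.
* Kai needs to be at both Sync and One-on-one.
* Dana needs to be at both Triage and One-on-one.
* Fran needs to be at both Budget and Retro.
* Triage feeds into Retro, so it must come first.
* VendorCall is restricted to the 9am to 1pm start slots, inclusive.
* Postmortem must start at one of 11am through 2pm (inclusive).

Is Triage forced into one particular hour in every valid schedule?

No

Triage can be 8am (e.g. Sync -> 9am; Postmortem -> 11am; Triage -> 8am; Budget -> 8am; Retro -> 11am; One-on-one -> 10am; VendorCall -> 9am) or 9am (e.g. Retro=11am; VendorCall=9am; Budget=8am; Sync=9am; Triage=9am; One-on-one=10am; Postmortem=11am).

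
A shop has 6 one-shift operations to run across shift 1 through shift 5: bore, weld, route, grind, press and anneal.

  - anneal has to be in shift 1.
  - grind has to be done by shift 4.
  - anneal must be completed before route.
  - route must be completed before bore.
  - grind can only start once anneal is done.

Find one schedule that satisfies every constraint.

press=shift 1; anneal=shift 1; grind=shift 2; route=shift 2; weld=shift 1; bore=shift 3

Checking: anneal(shift 1) before grind(shift 2); anneal(shift 1) before route(shift 2); route(shift 2) before bore(shift 3); anneal=shift 1 in [shift 1,shift 1]; grind=shift 2 in [shift 1,shift 4].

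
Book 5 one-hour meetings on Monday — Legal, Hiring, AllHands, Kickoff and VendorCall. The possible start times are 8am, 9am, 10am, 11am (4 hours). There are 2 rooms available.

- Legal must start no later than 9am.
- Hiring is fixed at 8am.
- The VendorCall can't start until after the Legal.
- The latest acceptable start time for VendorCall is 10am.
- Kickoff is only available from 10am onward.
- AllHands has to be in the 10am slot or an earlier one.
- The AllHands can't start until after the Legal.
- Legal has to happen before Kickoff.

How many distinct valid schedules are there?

Splitting on Legal: it can be 8am (7), 9am (1). Listing each branch's schedules as (Hiring, AllHands, Kickoff, VendorCall):
Legal=8am: (8am,9am,10am,9am) (8am,9am,10am,10am) (8am,9am,11am,9am) (8am,9am,11am,10am) (8am,10am,10am,9am) (8am,10am,11am,9am) (8am,10am,11am,10am) — 7.
Legal=9am: (8am,10am,11am,10am) — 1.
Summing: 7 + 1 = 8.

8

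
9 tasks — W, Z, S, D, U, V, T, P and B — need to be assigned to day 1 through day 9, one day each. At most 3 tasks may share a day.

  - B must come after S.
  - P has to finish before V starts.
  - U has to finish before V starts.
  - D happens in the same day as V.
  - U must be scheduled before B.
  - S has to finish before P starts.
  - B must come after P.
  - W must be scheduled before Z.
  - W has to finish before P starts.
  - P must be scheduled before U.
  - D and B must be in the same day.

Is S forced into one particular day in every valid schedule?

S can be day 1 (e.g. T -> day 1; U -> day 3; D -> day 4; V -> day 4; P -> day 2; Z -> day 2; W -> day 1; S -> day 1; B -> day 4) or day 2 (e.g. W in day 1, P in day 3, U in day 4, T in day 1, B in day 5, D in day 5, Z in day 2, S in day 2, V in day 5).

No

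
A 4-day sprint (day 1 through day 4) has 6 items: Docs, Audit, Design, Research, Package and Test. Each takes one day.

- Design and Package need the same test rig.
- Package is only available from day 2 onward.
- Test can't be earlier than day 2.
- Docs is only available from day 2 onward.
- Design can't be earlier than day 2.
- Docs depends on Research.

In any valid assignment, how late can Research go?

Downstream work caps Research at day 3.
Research at day 3 is achievable: Design in day 2; Test in day 2; Audit in day 1; Package in day 3; Docs in day 4; Research in day 3.

day 3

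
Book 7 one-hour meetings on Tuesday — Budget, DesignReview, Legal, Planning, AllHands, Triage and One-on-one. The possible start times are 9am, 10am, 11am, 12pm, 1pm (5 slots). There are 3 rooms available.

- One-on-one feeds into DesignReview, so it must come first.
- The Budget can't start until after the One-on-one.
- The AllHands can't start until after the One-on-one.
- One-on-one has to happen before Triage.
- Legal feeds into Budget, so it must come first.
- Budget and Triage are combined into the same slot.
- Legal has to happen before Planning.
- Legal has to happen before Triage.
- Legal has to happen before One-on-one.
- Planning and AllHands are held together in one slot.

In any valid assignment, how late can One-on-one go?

Precedence pushes One-on-one to at least 10am; downstream work caps One-on-one at 12pm.
One-on-one at 11am is achievable: Triage in 12pm, Legal in 9am, DesignReview in 12pm, AllHands in 1pm, One-on-one in 11am, Budget in 12pm, Planning in 1pm.
Nothing later works — the capacity limit rule out every slot after 11am.

11am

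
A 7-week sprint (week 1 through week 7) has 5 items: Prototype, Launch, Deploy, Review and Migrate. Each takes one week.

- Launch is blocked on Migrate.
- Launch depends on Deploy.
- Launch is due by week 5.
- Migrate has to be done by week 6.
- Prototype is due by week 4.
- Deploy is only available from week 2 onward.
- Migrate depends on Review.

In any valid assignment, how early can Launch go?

week 3

Precedence pushes Launch to at least week 3; Launch's own window allows nothing later than week 5.
Launch at week 3 is achievable: Review=week 1, Deploy=week 2, Launch=week 3, Migrate=week 2, Prototype=week 1.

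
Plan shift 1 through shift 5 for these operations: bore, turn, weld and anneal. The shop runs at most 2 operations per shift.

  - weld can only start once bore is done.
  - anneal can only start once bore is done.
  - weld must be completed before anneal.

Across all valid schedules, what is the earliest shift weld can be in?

Precedence pushes weld to at least shift 2; downstream work caps weld at shift 4.
weld at shift 2 is achievable: weld in shift 2, bore in shift 1, anneal in shift 3, turn in shift 1.

shift 2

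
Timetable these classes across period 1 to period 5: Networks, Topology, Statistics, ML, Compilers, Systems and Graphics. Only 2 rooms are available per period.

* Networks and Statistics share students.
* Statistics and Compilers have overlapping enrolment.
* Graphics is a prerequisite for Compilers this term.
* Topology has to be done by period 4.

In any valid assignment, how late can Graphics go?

Downstream work caps Graphics at period 4.
Graphics at period 4 is achievable: Systems=period 3, Topology=period 1, ML=period 2, Statistics=period 2, Graphics=period 4, Networks=period 1, Compilers=period 5.

period 4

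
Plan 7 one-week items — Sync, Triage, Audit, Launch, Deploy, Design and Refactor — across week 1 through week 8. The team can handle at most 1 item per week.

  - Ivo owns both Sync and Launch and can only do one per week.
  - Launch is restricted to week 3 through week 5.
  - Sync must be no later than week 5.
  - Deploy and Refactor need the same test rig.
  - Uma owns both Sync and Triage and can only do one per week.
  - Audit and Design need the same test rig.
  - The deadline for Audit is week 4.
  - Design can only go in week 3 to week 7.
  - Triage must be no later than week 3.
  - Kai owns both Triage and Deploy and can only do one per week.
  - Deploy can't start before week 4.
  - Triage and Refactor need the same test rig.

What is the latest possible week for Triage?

Triage's own window allows nothing later than week 3.
Triage at week 3 is achievable: Audit -> week 1, Launch -> week 4, Triage -> week 3, Design -> week 6, Refactor -> week 7, Deploy -> week 5, Sync -> week 2.

week 3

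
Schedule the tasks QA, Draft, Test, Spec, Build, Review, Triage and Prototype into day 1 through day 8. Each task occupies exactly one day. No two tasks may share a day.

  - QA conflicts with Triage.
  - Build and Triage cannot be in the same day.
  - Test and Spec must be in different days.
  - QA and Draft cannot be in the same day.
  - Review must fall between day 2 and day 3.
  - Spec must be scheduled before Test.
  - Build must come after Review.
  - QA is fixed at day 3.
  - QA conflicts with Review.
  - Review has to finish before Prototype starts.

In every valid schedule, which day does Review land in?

Review's window is day 2–day 3.
QA is fixed at day 3, and Review can't share a day with QA.
So Review must be day 2.

day 2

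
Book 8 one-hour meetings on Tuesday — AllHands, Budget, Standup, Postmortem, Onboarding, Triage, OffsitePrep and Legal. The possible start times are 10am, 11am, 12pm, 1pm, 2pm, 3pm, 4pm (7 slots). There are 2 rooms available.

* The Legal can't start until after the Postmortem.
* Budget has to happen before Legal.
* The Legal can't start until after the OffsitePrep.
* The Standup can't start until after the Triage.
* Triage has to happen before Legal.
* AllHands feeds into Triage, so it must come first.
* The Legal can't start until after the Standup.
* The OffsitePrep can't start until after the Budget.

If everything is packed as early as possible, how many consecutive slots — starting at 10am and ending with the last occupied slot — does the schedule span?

4

The precedence chain requires at least 4 distinct slots.
With at most 2 per slot and 8 meetings, at least 4 slots are needed.
4 works (last occupied slot: 1pm): for example Legal -> 1pm; Onboarding -> 1pm; OffsitePrep -> 11am; Postmortem -> 12pm; AllHands -> 10am; Standup -> 12pm; Triage -> 11am; Budget -> 10am.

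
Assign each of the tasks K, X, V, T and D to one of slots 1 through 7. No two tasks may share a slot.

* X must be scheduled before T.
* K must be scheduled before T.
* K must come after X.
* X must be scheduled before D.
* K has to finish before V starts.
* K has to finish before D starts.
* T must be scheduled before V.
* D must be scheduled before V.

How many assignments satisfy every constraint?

Splitting on K: it can be 2 (20), 3 (16), 4 (6). Listing each branch's schedules as (X, V, T, D):
K=2: (1,5,3,4) (1,5,4,3) (1,6,3,4) (1,6,3,5) (1,6,4,3) (1,6,4,5) (1,6,5,3) (1,6,5,4) (1,7,3,4) (1,7,3,5) (1,7,3,6) (1,7,4,3) (1,7,4,5) (1,7,4,6) (1,7,5,3) (1,7,5,4) (1,7,5,6) (1,7,6,3) (1,7,6,4) (1,7,6,5) — 20.
K=3: (1,6,4,5) (1,6,5,4) (1,7,4,5) (1,7,4,6) (1,7,5,4) (1,7,5,6) (1,7,6,4) (1,7,6,5) (2,6,4,5) (2,6,5,4) (2,7,4,5) (2,7,4,6) (2,7,5,4) (2,7,5,6) (2,7,6,4) (2,7,6,5) — 16.
K=4: (1,7,5,6) (1,7,6,5) (2,7,5,6) (2,7,6,5) (3,7,5,6) (3,7,6,5) — 6.
Summing: 20 + 16 + 6 = 42.

42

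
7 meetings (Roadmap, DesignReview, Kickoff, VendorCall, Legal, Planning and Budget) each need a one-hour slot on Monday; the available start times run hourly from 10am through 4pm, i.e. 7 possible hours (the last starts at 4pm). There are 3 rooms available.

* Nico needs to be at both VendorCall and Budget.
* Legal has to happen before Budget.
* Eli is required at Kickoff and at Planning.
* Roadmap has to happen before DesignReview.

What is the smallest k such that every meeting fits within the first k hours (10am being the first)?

3

The precedence chain requires at least 2 distinct hours.
With at most 3 per hour and 7 meetings, at least 3 hours are needed.
3 works (last occupied hour: 12pm): for example Roadmap in 10am; Legal in 10am; VendorCall in 12pm; Planning in 11am; Kickoff in 10am; DesignReview in 11am; Budget in 11am.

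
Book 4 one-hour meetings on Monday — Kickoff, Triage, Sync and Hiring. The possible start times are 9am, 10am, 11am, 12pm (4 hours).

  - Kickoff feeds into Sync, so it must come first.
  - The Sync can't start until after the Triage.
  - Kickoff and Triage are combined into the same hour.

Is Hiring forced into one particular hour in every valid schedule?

Hiring can be 9am (e.g. Triage -> 9am, Hiring -> 9am, Sync -> 10am, Kickoff -> 9am) or 10am (e.g. Sync in 10am; Triage in 9am; Hiring in 10am; Kickoff in 9am).

No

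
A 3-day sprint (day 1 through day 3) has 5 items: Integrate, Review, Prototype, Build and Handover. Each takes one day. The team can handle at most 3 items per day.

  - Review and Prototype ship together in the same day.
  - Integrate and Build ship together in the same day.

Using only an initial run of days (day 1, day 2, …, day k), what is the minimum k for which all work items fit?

With at most 3 per day and 5 work items, at least 2 days are needed.
2 works (last occupied day: day 2): for example Integrate=day 1; Prototype=day 2; Build=day 1; Review=day 2; Handover=day 1.

2 days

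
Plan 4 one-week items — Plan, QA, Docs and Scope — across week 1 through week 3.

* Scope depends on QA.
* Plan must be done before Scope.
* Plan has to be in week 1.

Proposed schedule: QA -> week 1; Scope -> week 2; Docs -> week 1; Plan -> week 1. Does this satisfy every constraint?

Scope depends on QA — holds.
Plan has to be in week 1 — holds.
Plan must be done before Scope — holds.

Yes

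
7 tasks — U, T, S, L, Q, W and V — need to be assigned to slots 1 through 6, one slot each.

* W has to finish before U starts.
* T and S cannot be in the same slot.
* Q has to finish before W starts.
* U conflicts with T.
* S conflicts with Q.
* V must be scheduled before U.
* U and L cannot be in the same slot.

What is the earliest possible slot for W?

Precedence pushes W to at least 2; downstream work caps W at 5.
W at 2 is achievable: V in 1; W in 2; U in 3; Q in 1; L in 1; T in 1; S in 2.

2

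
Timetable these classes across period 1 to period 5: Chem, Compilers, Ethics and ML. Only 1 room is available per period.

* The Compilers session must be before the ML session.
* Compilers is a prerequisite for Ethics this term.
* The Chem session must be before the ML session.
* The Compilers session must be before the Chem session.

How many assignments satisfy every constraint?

Splitting on Chem: it can be period 2 (6), period 3 (6), period 4 (3). Listing each branch's schedules as (Compilers, Ethics, ML) by period number:
Chem=period 2: (1,3,4) (1,3,5) (1,4,3) (1,4,5) (1,5,3) (1,5,4) — 6.
Chem=period 3: (1,2,4) (1,2,5) (1,4,5) (1,5,4) (2,4,5) (2,5,4) — 6.
Chem=period 4: (1,2,5) (1,3,5) (2,3,5) — 3.
Summing: 6 + 6 + 3 = 15.

15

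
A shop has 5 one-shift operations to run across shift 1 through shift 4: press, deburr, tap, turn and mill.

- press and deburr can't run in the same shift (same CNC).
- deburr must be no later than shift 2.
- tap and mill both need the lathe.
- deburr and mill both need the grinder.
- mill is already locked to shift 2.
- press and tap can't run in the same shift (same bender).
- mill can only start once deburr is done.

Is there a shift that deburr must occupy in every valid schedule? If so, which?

deburr's window is shift 1–shift 2.
mill is fixed at shift 2, and deburr can't share a shift with mill.
So deburr must be shift 1.

shift 1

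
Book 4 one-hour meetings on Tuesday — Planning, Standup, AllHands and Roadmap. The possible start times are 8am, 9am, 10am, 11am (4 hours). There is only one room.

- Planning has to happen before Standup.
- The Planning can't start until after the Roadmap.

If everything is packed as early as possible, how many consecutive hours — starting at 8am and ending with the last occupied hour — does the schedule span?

4 hours

The precedence chain requires at least 3 distinct hours.
With at most 1 per hour and 4 meetings, at least 4 hours are needed.
4 works (last occupied hour: 11am): for example Planning -> 9am, AllHands -> 11am, Roadmap -> 8am, Standup -> 10am.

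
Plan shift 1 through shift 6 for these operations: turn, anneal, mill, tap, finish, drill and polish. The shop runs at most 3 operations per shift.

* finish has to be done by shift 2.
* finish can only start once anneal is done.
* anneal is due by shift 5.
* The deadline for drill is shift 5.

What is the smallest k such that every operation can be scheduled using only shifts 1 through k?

The precedence chain requires at least 2 distinct shifts.
With at most 3 per shift and 7 operations, at least 3 shifts are needed.
3 works (last occupied shift: shift 3): for example turn=shift 1, mill=shift 1, drill=shift 2, finish=shift 2, anneal=shift 1, tap=shift 2, polish=shift 3.

3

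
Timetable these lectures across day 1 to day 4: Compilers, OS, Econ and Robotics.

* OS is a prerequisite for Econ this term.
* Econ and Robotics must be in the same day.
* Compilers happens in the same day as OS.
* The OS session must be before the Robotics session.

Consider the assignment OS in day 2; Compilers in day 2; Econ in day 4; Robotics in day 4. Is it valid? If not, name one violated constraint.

Compilers happens in the same day as OS — holds.
Econ and Robotics must be in the same day — holds.
OS is a prerequisite for Econ this term — holds.
The OS session must be before the Robotics session — holds.

Valid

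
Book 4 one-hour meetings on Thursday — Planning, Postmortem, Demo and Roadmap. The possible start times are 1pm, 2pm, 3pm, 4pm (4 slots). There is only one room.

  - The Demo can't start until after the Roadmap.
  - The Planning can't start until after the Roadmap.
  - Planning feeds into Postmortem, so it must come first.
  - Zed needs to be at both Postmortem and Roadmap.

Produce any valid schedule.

Demo -> 4pm, Postmortem -> 3pm, Roadmap -> 1pm, Planning -> 2pm

Checking: Roadmap(1pm) before Planning(2pm); Planning(2pm) before Postmortem(3pm); Roadmap(1pm) before Demo(4pm); Postmortem(3pm) != Roadmap(1pm); max 1 per slot (cap 1).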